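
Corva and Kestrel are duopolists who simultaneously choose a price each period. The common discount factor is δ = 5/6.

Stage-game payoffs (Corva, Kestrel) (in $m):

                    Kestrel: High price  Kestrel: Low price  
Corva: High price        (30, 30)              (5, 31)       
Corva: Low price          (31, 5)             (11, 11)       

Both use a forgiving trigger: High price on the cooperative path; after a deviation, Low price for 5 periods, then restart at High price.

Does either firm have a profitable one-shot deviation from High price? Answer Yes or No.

Comparing payoff streams over the 6 periods until play realigns: cooperate → 30(1+δ+…+δ^5); deviate → 31 + 11(δ+…+δ^5).
Cooperation is sustained iff (30−11)(δ+…+δ^5) ≥ 31−30.
δ+…+δ^5 = 5/6·(1−(5/6)^5)/(1−5/6) = 2.9906, and (31−30)/(30−11) = 0.0526.
2.9906 ≥ 0.0526, so cooperation is sustainable.

No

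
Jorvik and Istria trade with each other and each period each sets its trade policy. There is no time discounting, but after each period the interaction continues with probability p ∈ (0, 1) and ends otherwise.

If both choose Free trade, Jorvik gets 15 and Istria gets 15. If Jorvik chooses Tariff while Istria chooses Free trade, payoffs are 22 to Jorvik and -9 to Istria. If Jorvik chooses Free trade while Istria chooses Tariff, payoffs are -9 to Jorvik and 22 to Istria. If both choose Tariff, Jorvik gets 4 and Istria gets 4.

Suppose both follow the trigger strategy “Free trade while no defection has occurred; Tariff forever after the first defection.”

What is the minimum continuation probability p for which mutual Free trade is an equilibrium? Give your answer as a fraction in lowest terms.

With no time discounting, the continuation probability p plays the role of the discount factor.
Grim-trigger IC: 15/(1−p) ≥ 22 + 4p/(1−p) ⇒ p ≥ (22−15)/(22−4) = 7/18.

7/18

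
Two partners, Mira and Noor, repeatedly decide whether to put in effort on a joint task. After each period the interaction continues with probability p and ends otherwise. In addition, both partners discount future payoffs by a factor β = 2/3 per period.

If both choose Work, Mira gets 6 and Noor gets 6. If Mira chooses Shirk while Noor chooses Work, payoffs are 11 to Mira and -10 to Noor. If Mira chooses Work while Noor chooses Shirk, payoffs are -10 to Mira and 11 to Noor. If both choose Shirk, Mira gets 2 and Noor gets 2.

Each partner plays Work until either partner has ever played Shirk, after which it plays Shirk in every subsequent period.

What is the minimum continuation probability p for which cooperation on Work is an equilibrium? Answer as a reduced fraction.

5/6

With continuation probability p and discount β, the effective per-period discount factor is βp.
Grim-trigger IC: βp ≥ (11−6)/(11−2) = 5/9.
So p ≥ (5/9)/(2/3) = 5/6.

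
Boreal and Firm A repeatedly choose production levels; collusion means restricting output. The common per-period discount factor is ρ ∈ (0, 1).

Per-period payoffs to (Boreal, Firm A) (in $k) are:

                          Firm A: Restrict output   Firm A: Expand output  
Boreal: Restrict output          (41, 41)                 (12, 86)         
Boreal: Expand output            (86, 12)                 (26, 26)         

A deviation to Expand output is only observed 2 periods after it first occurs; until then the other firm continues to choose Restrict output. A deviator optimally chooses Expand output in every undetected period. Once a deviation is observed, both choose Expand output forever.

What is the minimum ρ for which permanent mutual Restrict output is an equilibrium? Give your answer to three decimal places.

The best deviation is to choose Expand output for all 2 undetected periods, earning 86 each, then 26 forever once detected.
Deviation value: 86(1−ρ^2)/(1−ρ) + 26ρ^2/(1−ρ); cooperation value: 41/(1−ρ).
IC: 41 ≥ 86(1−ρ^2) + 26ρ^2 = 86 − 60ρ^2.
So ρ^2 ≥ 45/60 = 3/4, giving ρ ≥ (3/4)^(1/2) ≈ 0.866.

0.866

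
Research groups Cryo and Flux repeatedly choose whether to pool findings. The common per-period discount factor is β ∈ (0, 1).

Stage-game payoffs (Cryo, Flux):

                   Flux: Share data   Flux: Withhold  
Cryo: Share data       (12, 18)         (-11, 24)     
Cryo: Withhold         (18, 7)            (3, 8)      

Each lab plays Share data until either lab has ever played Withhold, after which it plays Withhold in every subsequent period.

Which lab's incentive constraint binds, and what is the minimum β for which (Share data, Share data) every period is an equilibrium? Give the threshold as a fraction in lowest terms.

For Cryo: deviation gain 18−12 = 6, per-period punishment loss 12−3 = 9. IC gives β ≥ 6/15 = 2/5.
For Flux: gain 6, loss 10 per period, so β ≥ 6/16 = 3/8.
The tighter constraint is Cryo's, so cooperation needs β ≥ 2/5.

Cryo; β ≥ 2/5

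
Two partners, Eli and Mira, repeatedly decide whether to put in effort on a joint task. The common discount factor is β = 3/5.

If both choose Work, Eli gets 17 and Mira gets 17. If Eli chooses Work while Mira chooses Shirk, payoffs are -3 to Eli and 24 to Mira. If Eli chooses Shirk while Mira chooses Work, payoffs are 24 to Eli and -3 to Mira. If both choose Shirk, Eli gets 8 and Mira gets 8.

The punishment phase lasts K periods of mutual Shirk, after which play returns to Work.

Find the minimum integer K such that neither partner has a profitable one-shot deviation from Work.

2

IC: β(1−β^K)/(1−β) ≥ (24−17)/(17−8) = 7/9.
With β = 3/5: need 1 − β^K ≥ 7/9·(1−3/5)/(3/5), i.e. β^K ≤ 0.4815.
Since (3/5)^1 = 0.6000 and (3/5)^2 = 0.3600, the smallest such K is 2.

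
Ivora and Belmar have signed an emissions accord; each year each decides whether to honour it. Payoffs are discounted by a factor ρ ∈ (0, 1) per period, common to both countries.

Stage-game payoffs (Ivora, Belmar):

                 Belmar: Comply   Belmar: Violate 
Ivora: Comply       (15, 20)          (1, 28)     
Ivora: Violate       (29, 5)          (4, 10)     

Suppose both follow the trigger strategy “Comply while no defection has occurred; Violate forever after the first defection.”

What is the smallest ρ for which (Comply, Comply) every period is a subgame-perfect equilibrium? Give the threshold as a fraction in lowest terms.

Ivora's threshold: (29−15)/(29−4) = 14/25.
Belmar's threshold: (28−20)/(28−10) = 4/9.
14/25 > 4/9, so Ivora binds and ρ* = 14/25.

14/25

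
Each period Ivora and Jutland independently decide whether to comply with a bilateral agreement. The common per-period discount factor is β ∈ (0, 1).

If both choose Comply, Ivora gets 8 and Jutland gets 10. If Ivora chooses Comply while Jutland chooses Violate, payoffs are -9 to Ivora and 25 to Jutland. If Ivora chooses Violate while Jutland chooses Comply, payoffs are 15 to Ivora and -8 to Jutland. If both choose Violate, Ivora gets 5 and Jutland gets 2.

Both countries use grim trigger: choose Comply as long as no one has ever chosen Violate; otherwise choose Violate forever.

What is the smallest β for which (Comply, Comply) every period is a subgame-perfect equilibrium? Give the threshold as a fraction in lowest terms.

For Ivora: deviation gain 15−8 = 7, per-period punishment loss 8−5 = 3. IC gives β ≥ 7/10.
For Jutland: gain 15, loss 8 per period, so β ≥ 15/23.
The tighter constraint is Ivora's, so cooperation needs β ≥ 7/10.

7/10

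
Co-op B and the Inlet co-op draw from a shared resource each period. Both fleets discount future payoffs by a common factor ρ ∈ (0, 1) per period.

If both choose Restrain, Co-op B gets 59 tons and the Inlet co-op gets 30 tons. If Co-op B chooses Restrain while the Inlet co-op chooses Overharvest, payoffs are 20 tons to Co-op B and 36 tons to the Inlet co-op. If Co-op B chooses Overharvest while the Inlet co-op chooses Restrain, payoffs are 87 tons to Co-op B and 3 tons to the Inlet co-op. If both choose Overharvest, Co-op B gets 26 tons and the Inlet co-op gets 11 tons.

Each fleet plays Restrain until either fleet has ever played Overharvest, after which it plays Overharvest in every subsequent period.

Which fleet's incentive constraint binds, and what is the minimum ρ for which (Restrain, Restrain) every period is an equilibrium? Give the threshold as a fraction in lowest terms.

For Co-op B: deviation gain 87−59 = 28, per-period punishment loss 59−26 = 33. IC gives ρ ≥ 28/61.
For the Inlet co-op: gain 6, loss 19 per period, so ρ ≥ 6/25.
The tighter constraint is Co-op B's, so cooperation needs ρ ≥ 28/61.

Co-op B; ρ ≥ 28/61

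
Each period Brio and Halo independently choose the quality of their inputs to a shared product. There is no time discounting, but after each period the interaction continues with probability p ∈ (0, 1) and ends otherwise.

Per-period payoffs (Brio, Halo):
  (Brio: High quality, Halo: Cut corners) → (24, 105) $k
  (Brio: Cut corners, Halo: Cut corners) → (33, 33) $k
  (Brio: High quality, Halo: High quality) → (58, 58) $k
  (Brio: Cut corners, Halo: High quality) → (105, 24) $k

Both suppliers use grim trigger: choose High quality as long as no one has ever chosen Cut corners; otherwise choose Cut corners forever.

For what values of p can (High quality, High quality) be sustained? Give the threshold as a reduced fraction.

With no time discounting, the continuation probability p plays the role of the discount factor.
Grim-trigger IC: 58/(1−p) ≥ 105 + 33p/(1−p) ⇒ p ≥ (105−58)/(105−33) = 47/72.

47/72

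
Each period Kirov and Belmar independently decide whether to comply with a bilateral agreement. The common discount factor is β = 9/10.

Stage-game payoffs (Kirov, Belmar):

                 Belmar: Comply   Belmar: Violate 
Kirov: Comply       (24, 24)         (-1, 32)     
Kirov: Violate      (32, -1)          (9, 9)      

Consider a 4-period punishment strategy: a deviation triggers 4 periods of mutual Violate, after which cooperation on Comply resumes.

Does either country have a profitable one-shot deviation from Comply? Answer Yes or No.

No

IC: β+…+β^4 ≥ (32−24)/(24−9) = 8/15.
At β = 9/10: partial sum = 3.0951 ≥ 0.5333. Cooperation sustainable.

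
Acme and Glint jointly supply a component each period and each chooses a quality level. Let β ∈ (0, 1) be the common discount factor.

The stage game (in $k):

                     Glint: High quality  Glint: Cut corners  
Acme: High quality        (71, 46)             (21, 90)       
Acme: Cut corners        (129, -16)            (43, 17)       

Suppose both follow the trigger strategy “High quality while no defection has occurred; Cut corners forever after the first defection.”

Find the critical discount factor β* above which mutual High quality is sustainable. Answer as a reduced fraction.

Acme's threshold: (129−71)/(129−43) = 29/43.
Glint's threshold: (90−46)/(90−17) = 44/73.
29/43 > 44/73, so Acme binds and β* = 29/43.

29/43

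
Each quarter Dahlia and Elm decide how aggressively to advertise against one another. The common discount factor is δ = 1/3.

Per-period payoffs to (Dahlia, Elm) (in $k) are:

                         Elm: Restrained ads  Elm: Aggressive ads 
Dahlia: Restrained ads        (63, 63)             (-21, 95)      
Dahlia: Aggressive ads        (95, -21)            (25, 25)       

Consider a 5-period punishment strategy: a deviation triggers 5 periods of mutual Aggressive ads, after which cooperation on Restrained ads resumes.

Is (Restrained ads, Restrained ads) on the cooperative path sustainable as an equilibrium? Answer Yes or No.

No

A one-shot deviation gives 95 now, then 25 for 5 periods, then back to 63.
Gain from deviating: (95−63) today; loss: (63−25) in each of the next 5 periods.
No-deviation condition: (63−25)(δ+…+δ^5) ≥ 95−63, i.e. δ+…+δ^5 ≥ 16/19.
At δ = 1/3: δ+…+δ^5 = 0.4979 < 0.8421.
So cooperation is not sustainable.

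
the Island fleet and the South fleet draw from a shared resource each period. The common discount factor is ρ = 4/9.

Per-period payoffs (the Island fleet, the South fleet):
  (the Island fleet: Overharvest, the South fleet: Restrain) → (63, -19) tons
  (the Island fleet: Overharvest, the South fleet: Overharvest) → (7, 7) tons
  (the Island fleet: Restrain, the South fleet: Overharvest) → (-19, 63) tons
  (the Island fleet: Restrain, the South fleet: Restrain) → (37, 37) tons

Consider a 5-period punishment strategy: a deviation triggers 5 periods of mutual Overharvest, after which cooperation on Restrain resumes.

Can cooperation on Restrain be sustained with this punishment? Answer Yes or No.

A one-shot deviation gives 63 now, then 7 for 5 periods, then back to 37.
Gain from deviating: (63−37) today; loss: (37−7) in each of the next 5 periods.
No-deviation condition: (37−7)(ρ+…+ρ^5) ≥ 63−37, i.e. ρ+…+ρ^5 ≥ 13/15.
At ρ = 4/9: ρ+…+ρ^5 = 0.7861 < 0.8667.
So cooperation is not sustainable.

No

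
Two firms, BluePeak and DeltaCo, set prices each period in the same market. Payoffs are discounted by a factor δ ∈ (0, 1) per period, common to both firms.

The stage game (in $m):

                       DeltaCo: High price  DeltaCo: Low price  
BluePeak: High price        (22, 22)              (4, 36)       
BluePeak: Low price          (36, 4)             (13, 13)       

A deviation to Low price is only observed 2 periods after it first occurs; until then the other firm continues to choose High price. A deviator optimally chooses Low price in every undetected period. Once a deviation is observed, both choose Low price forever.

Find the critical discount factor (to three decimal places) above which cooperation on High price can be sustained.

A deviator earns 36 for 2 periods, then 13 forever; cooperating earns 22 forever. Multiplying the IC by (1−δ):
22 ≥ 36(1−δ^2) + 13δ^2, so 23·δ^2 ≥ 14 and δ^2 ≥ 14/23.
δ ≥ (14/23)^(1/2) ≈ 0.780.

0.780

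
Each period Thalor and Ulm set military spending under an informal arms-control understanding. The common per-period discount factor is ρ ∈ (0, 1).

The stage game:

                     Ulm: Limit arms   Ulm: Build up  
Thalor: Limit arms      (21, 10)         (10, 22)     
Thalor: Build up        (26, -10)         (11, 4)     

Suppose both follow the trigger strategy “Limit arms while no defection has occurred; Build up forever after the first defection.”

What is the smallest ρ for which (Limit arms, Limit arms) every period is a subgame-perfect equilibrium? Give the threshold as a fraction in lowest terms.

For Thalor: deviation gain 26−21 = 5, per-period punishment loss 21−11 = 10. IC gives ρ ≥ 5/15 = 1/3.
For Ulm: gain 12, loss 6 per period, so ρ ≥ 12/18 = 2/3.
The tighter constraint is Ulm's, so cooperation needs ρ ≥ 2/3.

2/3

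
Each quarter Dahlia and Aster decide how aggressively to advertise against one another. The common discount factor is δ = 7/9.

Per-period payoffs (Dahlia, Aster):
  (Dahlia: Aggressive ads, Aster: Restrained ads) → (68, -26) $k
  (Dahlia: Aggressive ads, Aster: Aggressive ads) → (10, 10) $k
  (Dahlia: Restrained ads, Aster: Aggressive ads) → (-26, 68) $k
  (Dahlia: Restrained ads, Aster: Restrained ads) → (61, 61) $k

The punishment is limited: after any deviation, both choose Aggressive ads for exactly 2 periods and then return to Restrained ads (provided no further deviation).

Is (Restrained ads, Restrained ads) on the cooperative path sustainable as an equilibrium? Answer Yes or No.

A one-shot deviation gives 68 now, then 10 for 2 periods, then back to 61.
Gain from deviating: (68−61) today; loss: (61−10) in each of the next 2 periods.
No-deviation condition: (61−10)(δ+…+δ^2) ≥ 68−61, i.e. δ+…+δ^2 ≥ 7/51.
At δ = 7/9: δ+…+δ^2 = 1.3827 ≥ 0.1373.
So cooperation is sustainable.

Yes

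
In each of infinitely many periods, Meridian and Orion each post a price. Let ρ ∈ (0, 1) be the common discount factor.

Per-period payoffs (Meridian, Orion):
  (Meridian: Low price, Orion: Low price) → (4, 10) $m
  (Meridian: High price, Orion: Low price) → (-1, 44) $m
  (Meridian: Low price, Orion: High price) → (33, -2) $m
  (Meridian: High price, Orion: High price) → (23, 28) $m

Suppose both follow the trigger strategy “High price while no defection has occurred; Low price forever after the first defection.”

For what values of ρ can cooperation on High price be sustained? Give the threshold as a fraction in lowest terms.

8/17

Meridian: cooperation gives 23 each period; deviation gives 33 once then 4 forever.
  23/(1−ρ) ≥ 33 + 4ρ/(1−ρ) ⇒ ρ ≥ 10/29.
Orion: cooperation gives 28 each period; deviation gives 44 once then 10 forever.
  ρ ≥ 16/34 = 8/17.
Both must hold, so the binding constraint is Orion's: ρ ≥ 8/17.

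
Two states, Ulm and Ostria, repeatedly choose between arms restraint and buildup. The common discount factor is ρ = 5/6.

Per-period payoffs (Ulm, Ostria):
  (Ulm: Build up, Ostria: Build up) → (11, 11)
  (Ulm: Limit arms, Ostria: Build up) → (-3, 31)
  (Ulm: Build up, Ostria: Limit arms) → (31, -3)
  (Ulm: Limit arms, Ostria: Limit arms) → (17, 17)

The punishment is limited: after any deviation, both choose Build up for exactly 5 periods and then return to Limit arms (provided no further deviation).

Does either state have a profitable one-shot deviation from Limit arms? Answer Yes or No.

IC: ρ+…+ρ^5 ≥ (31−17)/(17−11) = 7/3.
At ρ = 5/6: partial sum = 2.9906 ≥ 2.3333. Cooperation sustainable.

No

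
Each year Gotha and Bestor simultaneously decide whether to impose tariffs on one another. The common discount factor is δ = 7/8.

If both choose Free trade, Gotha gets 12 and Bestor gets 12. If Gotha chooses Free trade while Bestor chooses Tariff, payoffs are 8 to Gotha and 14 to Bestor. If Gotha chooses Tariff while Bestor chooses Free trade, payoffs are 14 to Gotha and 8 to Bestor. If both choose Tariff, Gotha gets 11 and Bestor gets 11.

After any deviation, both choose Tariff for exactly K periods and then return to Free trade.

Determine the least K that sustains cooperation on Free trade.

3

No profitable deviation requires (12−11)(δ+…+δ^K) ≥ 14−12, i.e. δ+…+δ^K ≥ 2 ≈ 2.0000.
With δ = 7/8, the partial sums are K=1: 0.8750, K=2: 1.6406, K=3: 2.3105.
K = 3 is the first length at which the sum reaches 2.0000.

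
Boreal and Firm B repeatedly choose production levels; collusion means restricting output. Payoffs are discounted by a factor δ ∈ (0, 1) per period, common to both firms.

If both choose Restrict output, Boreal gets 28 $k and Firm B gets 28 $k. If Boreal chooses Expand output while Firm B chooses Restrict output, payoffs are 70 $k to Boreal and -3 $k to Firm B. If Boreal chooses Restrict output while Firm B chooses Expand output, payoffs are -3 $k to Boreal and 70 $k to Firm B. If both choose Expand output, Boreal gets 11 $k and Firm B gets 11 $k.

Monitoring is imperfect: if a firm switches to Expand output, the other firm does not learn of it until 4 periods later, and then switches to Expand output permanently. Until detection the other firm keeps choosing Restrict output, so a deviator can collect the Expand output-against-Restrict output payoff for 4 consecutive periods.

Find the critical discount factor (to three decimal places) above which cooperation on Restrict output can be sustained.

A deviator earns 70 for 4 periods, then 11 forever; cooperating earns 28 forever. Multiplying the IC by (1−δ):
28 ≥ 70(1−δ^4) + 11δ^4, so 59·δ^4 ≥ 42 and δ^4 ≥ 42/59.
δ ≥ (42/59)^(1/4) ≈ 0.919.

0.919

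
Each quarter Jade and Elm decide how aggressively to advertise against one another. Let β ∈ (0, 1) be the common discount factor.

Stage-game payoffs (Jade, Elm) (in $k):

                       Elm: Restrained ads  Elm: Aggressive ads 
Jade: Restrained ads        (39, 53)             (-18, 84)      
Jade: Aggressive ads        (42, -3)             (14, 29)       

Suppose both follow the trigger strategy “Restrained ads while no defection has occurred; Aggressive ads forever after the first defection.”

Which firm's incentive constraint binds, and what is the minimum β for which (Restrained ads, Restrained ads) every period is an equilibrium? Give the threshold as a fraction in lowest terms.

Jade's threshold: (42−39)/(42−14) = 3/28.
Elm's threshold: (84−53)/(84−29) = 31/55.
3/28 < 31/55, so Elm binds and β* = 31/55.

Elm; β ≥ 31/55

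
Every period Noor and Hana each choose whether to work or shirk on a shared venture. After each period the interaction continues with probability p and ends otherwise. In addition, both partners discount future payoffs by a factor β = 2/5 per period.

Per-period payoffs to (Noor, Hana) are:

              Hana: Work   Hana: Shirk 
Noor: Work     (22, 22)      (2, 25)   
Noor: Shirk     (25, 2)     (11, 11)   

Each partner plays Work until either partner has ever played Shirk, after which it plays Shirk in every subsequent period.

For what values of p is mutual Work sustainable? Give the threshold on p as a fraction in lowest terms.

15/28

With continuation probability p and discount β, the effective per-period discount factor is βp.
Grim-trigger IC: βp ≥ (25−22)/(25−11) = 3/14.
So p ≥ (3/14)/(2/5) = 15/28.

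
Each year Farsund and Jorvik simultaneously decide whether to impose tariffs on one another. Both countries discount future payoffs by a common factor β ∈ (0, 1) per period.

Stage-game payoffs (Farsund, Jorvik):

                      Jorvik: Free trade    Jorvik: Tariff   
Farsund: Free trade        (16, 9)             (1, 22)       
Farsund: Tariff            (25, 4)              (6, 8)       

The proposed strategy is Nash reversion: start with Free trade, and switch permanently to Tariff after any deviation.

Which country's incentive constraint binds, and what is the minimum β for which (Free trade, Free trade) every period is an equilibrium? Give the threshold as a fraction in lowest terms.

Farsund's threshold: (25−16)/(25−6) = 9/19.
Jorvik's threshold: (22−9)/(22−8) = 13/14.
9/19 < 13/14, so Jorvik binds and β* = 13/14.

Jorvik; β ≥ 13/14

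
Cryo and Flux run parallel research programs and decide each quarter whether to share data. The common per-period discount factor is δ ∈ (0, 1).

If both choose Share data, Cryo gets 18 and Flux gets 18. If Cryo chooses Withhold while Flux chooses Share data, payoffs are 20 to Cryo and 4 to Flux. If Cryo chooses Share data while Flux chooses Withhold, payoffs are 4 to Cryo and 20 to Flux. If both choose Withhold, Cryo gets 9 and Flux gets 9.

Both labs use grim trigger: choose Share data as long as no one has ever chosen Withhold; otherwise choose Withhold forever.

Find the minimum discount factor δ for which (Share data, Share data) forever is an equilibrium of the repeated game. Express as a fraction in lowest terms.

Under grim trigger the critical discount factor is (T−C)/(T−P) with T = 20, C = 18, P = 9.
δ* = (20−18)/(20−9) = 2/11.

2/11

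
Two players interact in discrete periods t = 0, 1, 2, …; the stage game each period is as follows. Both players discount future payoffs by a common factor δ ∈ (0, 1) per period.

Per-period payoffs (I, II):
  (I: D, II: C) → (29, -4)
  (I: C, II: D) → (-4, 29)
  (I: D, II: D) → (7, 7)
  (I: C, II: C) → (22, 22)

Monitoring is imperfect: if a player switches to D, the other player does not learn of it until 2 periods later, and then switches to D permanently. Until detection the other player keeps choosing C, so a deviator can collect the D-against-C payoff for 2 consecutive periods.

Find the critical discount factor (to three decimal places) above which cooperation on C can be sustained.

0.564

The best deviation is to choose D for all 2 undetected periods, earning 29 each, then 7 forever once detected.
Deviation value: 29(1−δ^2)/(1−δ) + 7δ^2/(1−δ); cooperation value: 22/(1−δ).
IC: 22 ≥ 29(1−δ^2) + 7δ^2 = 29 − 22δ^2.
So δ^2 ≥ 7/22, giving δ ≥ (7/22)^(1/2) ≈ 0.564.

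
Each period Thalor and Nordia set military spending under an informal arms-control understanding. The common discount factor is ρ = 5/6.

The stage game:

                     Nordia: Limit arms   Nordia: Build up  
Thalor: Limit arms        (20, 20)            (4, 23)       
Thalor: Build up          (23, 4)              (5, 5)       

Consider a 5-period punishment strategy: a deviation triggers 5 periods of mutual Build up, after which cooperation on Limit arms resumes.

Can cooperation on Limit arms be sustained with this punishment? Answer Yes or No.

A one-shot deviation gives 23 now, then 5 for 5 periods, then back to 20.
Gain from deviating: (23−20) today; loss: (20−5) in each of the next 5 periods.
No-deviation condition: (20−5)(ρ+…+ρ^5) ≥ 23−20, i.e. ρ+…+ρ^5 ≥ 1/5.
At ρ = 5/6: ρ+…+ρ^5 = 2.9906 ≥ 0.2000.
So cooperation is sustainable.

Yes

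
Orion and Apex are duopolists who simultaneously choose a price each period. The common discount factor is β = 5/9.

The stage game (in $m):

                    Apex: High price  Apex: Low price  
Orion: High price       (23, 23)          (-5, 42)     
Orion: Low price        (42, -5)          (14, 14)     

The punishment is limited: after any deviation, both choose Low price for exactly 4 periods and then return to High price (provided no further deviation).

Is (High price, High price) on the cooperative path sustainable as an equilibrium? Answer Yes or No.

IC: β+…+β^4 ≥ (42−23)/(23−14) = 19/9.
At β = 5/9: partial sum = 1.1309 < 2.1111. Cooperation not sustainable.

No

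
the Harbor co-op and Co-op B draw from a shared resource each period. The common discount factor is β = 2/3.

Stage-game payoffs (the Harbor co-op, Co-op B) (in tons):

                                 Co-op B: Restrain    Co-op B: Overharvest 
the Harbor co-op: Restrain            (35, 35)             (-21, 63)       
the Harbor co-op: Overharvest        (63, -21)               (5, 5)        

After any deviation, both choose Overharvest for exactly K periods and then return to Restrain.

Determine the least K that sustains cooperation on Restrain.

No profitable deviation requires (35−5)(β+…+β^K) ≥ 63−35, i.e. β+…+β^K ≥ 14/15 ≈ 0.9333.
With β = 2/3, the partial sums are K=1: 0.6667, K=2: 1.1111.
K = 2 is the first length at which the sum reaches 0.9333.

2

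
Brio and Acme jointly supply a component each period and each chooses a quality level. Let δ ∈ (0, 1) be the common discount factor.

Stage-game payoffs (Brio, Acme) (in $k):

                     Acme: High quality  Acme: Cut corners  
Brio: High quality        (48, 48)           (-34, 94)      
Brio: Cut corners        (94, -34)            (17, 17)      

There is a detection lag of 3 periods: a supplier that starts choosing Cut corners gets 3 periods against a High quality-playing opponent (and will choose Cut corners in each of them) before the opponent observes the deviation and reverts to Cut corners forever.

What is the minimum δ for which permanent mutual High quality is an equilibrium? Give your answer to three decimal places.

The best deviation is to choose Cut corners for all 3 undetected periods, earning 94 each, then 17 forever once detected.
Deviation value: 94(1−δ^3)/(1−δ) + 17δ^3/(1−δ); cooperation value: 48/(1−δ).
IC: 48 ≥ 94(1−δ^3) + 17δ^3 = 94 − 77δ^3.
So δ^3 ≥ 46/77, giving δ ≥ (46/77)^(1/3) ≈ 0.842.

0.842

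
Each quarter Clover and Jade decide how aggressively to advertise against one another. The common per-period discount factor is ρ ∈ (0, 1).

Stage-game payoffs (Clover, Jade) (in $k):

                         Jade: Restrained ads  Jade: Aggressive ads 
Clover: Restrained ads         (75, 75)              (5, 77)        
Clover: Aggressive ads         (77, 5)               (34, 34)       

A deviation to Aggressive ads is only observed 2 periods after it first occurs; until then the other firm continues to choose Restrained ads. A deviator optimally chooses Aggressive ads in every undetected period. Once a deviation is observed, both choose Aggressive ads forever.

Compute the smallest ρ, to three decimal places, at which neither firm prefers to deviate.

Deviating for the 2 undetected periods gains 77−75 = 2 per period over cooperation, then loses 75−34 = 41 per period forever once punishment starts.
Gain: 2(1 + ρ + … + ρ^1); loss: 41·ρ^2/(1−ρ).
No profitable deviation ⇔ 2(1−ρ^2) ≤ 41·ρ^2, i.e. ρ^2 ≥ 2/(2+41) = 2/43.
Hence ρ ≥ (2/43)^(1/2) ≈ 0.216.

0.216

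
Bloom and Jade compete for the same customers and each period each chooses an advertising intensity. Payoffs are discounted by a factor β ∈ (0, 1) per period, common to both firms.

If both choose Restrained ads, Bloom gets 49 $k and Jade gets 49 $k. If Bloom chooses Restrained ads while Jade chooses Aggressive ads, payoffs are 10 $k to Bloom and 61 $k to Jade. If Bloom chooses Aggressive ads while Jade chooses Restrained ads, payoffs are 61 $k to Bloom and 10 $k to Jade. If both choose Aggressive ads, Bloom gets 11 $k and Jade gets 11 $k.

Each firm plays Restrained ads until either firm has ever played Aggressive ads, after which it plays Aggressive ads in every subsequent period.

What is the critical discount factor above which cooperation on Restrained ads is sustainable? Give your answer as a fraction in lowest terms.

Cooperation forever yields 49 each period: 49/(1−β).
Deviating yields 61 once, then 11 forever: 61 + 11β/(1−β).
No profitable deviation requires 49/(1−β) ≥ 61 + 11β/(1−β).
Multiplying by (1−β): 49 ≥ 61(1−β) + 11β = 61 − 50β.
So 50β ≥ 12, i.e. β ≥ 12/50 = 6/25.

6/25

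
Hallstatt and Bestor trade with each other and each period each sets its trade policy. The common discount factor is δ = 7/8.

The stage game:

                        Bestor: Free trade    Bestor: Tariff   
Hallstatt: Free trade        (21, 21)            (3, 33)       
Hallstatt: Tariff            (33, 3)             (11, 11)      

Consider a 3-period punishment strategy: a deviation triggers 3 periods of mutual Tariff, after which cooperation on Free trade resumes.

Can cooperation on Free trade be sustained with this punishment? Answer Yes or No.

A one-shot deviation gives 33 now, then 11 for 3 periods, then back to 21.
Gain from deviating: (33−21) today; loss: (21−11) in each of the next 3 periods.
No-deviation condition: (21−11)(δ+…+δ^3) ≥ 33−21, i.e. δ+…+δ^3 ≥ 6/5.
At δ = 7/8: δ+…+δ^3 = 2.3105 ≥ 1.2000.
So cooperation is sustainable.

Yes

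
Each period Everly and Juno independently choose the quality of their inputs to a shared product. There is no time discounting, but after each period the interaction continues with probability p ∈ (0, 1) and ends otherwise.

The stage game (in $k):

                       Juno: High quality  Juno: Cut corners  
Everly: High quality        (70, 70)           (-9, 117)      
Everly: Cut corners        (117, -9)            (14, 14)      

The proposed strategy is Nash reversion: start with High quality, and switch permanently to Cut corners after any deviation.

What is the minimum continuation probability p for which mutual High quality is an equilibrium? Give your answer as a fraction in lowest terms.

With no time discounting, the continuation probability p plays the role of the discount factor.
Grim-trigger IC: 70/(1−p) ≥ 117 + 14p/(1−p) ⇒ p ≥ (117−70)/(117−14) = 47/103.

47/103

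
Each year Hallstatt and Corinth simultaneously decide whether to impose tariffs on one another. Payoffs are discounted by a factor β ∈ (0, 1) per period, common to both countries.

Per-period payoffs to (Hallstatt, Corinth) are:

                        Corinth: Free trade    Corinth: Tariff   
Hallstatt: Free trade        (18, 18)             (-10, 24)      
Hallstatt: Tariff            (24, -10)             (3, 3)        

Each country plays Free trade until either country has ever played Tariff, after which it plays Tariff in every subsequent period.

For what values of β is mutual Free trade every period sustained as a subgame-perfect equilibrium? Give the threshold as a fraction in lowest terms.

One-period gain from deviating is 24 − 18 = 6. The loss is 18 − 3 = 15 in every subsequent period, with present value 15·β/(1−β).
Deviation is unprofitable when 15·β/(1−β) ≥ 6, i.e. β/(1−β) ≥ 2/5.
Equivalently β ≥ 6/(6+15) = 2/7.

2/7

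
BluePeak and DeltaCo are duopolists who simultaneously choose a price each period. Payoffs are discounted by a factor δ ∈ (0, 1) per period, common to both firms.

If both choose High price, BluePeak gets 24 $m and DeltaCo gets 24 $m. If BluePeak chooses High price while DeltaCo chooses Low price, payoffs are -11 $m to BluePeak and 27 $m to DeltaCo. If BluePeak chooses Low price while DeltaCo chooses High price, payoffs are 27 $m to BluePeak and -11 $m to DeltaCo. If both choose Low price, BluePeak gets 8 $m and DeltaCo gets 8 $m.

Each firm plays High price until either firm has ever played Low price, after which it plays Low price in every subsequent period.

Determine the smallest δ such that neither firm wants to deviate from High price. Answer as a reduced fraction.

24/(1−δ) ≥ 27 + 8δ/(1−δ)
24 ≥ 27 − 19δ
δ ≥ 3/19.

3/19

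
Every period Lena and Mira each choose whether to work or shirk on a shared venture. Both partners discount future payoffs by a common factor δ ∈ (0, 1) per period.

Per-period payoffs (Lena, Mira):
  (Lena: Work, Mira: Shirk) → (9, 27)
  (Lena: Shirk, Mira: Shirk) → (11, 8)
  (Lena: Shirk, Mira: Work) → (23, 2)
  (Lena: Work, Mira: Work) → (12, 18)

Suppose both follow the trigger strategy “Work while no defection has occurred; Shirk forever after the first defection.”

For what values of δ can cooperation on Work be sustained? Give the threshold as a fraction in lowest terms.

Lena: cooperation gives 12 each period; deviation gives 23 once then 11 forever.
  12/(1−δ) ≥ 23 + 11δ/(1−δ) ⇒ δ ≥ 11/12.
Mira: cooperation gives 18 each period; deviation gives 27 once then 8 forever.
  δ ≥ 9/19.
Both must hold, so the binding constraint is Lena's: δ ≥ 11/12.

11/12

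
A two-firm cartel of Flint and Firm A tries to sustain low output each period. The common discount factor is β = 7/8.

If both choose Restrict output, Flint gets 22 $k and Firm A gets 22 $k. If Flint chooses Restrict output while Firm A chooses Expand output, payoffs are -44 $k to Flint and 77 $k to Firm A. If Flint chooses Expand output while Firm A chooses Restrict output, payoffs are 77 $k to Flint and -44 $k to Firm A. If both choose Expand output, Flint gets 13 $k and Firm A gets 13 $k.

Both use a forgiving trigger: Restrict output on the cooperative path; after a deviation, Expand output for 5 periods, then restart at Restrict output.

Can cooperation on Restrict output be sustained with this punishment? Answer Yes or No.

Comparing payoff streams over the 6 periods until play realigns: cooperate → 22(1+β+…+β^5); deviate → 77 + 13(β+…+β^5).
Cooperation is sustained iff (22−13)(β+…+β^5) ≥ 77−22.
β+…+β^5 = 7/8·(1−(7/8)^5)/(1−7/8) = 3.4096, and (77−22)/(22−13) = 6.1111.
3.4096 < 6.1111, so cooperation is not sustainable.

No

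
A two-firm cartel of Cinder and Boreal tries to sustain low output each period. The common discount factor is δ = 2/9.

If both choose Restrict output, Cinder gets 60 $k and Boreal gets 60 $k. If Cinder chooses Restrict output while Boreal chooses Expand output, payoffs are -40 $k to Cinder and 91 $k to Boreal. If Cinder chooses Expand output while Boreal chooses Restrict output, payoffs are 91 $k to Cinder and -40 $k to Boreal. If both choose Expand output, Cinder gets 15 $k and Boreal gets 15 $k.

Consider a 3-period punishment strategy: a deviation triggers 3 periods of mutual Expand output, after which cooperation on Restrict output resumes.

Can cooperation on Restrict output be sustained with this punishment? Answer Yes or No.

No

A one-shot deviation gives 91 now, then 15 for 3 periods, then back to 60.
Gain from deviating: (91−60) today; loss: (60−15) in each of the next 3 periods.
No-deviation condition: (60−15)(δ+…+δ^3) ≥ 91−60, i.e. δ+…+δ^3 ≥ 31/45.
At δ = 2/9: δ+…+δ^3 = 0.2826 < 0.6889.
So cooperation is not sustainable.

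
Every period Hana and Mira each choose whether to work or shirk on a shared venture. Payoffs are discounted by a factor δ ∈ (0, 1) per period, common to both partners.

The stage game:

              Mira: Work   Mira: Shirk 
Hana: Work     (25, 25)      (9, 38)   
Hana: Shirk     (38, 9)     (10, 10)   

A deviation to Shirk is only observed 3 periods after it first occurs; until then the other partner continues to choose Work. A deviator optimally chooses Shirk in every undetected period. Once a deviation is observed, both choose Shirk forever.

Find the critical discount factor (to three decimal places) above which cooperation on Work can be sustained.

0.774

A deviator earns 38 for 3 periods, then 10 forever; cooperating earns 25 forever. Multiplying the IC by (1−δ):
25 ≥ 38(1−δ^3) + 10δ^3, so 28·δ^3 ≥ 13 and δ^3 ≥ 13/28.
δ ≥ (13/28)^(1/3) ≈ 0.774.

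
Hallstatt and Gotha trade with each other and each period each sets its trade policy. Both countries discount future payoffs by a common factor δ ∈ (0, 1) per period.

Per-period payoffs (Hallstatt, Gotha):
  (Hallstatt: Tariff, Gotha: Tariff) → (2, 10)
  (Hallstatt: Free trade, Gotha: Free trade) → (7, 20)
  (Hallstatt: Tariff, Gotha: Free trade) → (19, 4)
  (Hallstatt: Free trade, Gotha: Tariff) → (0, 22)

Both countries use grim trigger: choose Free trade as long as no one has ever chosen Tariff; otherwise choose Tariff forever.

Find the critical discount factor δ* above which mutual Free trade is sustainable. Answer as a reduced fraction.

Hallstatt's threshold: (19−7)/(19−2) = 12/17.
Gotha's threshold: (22−20)/(22−10) = 1/6.
12/17 > 1/6, so Hallstatt binds and δ* = 12/17.

12/17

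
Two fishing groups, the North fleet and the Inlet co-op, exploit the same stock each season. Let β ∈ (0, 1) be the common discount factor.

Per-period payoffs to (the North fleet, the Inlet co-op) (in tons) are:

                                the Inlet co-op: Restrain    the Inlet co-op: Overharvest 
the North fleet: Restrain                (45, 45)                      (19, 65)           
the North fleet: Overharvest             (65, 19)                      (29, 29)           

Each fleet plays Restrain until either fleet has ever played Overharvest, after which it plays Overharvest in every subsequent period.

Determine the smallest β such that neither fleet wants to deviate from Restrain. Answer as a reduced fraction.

One-period gain from deviating is 65 − 45 = 20. The loss is 45 − 29 = 16 in every subsequent period, with present value 16·β/(1−β).
Deviation is unprofitable when 16·β/(1−β) ≥ 20, i.e. β/(1−β) ≥ 5/4.
Equivalently β ≥ 20/(20+16) = 5/9.

5/9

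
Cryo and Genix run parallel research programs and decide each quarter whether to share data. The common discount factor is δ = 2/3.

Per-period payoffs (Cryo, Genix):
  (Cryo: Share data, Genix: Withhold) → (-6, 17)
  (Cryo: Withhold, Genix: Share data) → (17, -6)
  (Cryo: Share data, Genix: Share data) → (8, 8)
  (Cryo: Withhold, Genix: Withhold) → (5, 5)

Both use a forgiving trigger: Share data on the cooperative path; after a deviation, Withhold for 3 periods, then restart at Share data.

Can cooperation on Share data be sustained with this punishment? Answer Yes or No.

No

A one-shot deviation gives 17 now, then 5 for 3 periods, then back to 8.
Gain from deviating: (17−8) today; loss: (8−5) in each of the next 3 periods.
No-deviation condition: (8−5)(δ+…+δ^3) ≥ 17−8, i.e. δ+…+δ^3 ≥ 3.
At δ = 2/3: δ+…+δ^3 = 1.4074 < 3.0000.
So cooperation is not sustainable.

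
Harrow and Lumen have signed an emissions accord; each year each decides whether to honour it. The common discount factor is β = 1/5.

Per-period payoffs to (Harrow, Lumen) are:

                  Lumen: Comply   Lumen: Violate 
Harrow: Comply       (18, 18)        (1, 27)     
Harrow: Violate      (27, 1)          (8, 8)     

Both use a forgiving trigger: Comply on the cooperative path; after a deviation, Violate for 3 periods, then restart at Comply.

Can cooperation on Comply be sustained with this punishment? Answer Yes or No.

A one-shot deviation gives 27 now, then 8 for 3 periods, then back to 18.
Gain from deviating: (27−18) today; loss: (18−8) in each of the next 3 periods.
No-deviation condition: (18−8)(β+…+β^3) ≥ 27−18, i.e. β+…+β^3 ≥ 9/10.
At β = 1/5: β+…+β^3 = 0.2480 < 0.9000.
So cooperation is not sustainable.

No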